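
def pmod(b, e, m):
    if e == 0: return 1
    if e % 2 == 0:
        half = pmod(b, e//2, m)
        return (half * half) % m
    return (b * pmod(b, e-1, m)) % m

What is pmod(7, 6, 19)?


pmod(7, 6, 19): e is even, compute pmod(7, 3, 19)
  pmod(7, 3, 19): e is odd, compute pmod(7, 2, 19)
    pmod(7, 2, 19): e is even, compute pmod(7, 1, 19)
      pmod(7, 1, 19): e is odd, compute pmod(7, 0, 19)
        pmod(7, 0, 19) = 1
      (7 * 1) % 19 = 7
    half=7, (7*7) % 19 = 11
  (7 * 11) % 19 = 1
half=1, (1*1) % 19 = 1

1


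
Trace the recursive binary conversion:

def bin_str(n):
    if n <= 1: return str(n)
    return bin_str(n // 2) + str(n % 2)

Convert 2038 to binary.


bin_str(2038) = bin_str(1019) + '0'
bin_str(1019) = bin_str(509) + '1'
bin_str(509) = bin_str(254) + '1'
bin_str(254) = bin_str(127) + '0'
bin_str(127) = bin_str(63) + '1'
bin_str(63) = bin_str(31) + '1'
bin_str(31) = bin_str(15) + '1'
bin_str(15) = bin_str(7) + '1'
bin_str(7) = bin_str(3) + '1'
bin_str(3) = bin_str(1) + '1'
bin_str(1) = '1'  (base case)
Concatenating: '1' + '1' + '1' + '1' + '1' + '1' + '1' + '0' + '1' + '1' + '0' = '11111110110'

11111110110


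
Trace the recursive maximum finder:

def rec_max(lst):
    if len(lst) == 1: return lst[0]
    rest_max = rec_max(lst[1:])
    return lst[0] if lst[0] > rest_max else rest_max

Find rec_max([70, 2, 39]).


rec_max([70, 2, 39]): compare 70 with rec_max([2, 39])
rec_max([2, 39]): compare 2 with rec_max([39])
rec_max([39]) = 39  (base case)
Compare 2 with 39 -> 39
Compare 70 with 39 -> 70

70


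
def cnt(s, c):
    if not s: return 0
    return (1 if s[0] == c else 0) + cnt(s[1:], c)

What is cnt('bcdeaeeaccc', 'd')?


s[0]='b' != 'd' -> 0
s[0]='c' != 'd' -> 0
s[0]='d' == 'd' -> 1
s[0]='e' != 'd' -> 0
s[0]='a' != 'd' -> 0
s[0]='e' != 'd' -> 0
s[0]='e' != 'd' -> 0
s[0]='a' != 'd' -> 0
s[0]='c' != 'd' -> 0
s[0]='c' != 'd' -> 0
s[0]='c' != 'd' -> 0
Sum: 0 + 0 + 1 + 0 + 0 + 0 + 0 + 0 + 0 + 0 + 0 = 1

1


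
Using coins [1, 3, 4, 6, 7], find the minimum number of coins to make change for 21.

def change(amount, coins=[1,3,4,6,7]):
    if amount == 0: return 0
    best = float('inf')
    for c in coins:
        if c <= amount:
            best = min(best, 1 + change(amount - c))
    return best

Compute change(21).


Building up with DP:
change(0) = 0
change(1) = min(1+change(0)=1+0=1) = 1
change(2) = min(1+change(1)=1+1=2) = 2
change(3) = min(1+change(2)=1+2=3, 1+change(0)=1+0=1) = 1
change(4) = min(1+change(3)=1+1=2, 1+change(1)=1+1=2, 1+change(0)=1+0=1) = 1
change(5) = min(1+change(4)=1+1=2, 1+change(2)=1+2=3, 1+change(1)=1+1=2) = 2
change(6) = min(1+change(5)=1+2=3, 1+change(3)=1+1=2, 1+change(2)=1+2=3, 1+change(0)=1+0=1) = 1
change(7) = min(1+change(6)=1+1=2, 1+change(4)=1+1=2, 1+change(3)=1+1=2, 1+change(1)=1+1=2, 1+change(0)=1+0=1) = 1
change(8) = min(1+change(7)=1+1=2, 1+change(5)=1+2=3, 1+change(4)=1+1=2, 1+change(2)=1+2=3, 1+change(1)=1+1=2) = 2
change(9) = min(1+change(8)=1+2=3, 1+change(6)=1+1=2, 1+change(5)=1+2=3, 1+change(3)=1+1=2, 1+change(2)=1+2=3) = 2
change(10) = min(1+change(9)=1+2=3, 1+change(7)=1+1=2, 1+change(6)=1+1=2, 1+change(4)=1+1=2, 1+change(3)=1+1=2) = 2
change(11) = min(1+change(10)=1+2=3, 1+change(8)=1+2=3, 1+change(7)=1+1=2, 1+change(5)=1+2=3, 1+change(4)=1+1=2) = 2
change(12) = min(1+change(11)=1+2=3, 1+change(9)=1+2=3, 1+change(8)=1+2=3, 1+change(6)=1+1=2, 1+change(5)=1+2=3) = 2
change(13) = min(1+change(12)=1+2=3, 1+change(10)=1+2=3, 1+change(9)=1+2=3, 1+change(7)=1+1=2, 1+change(6)=1+1=2) = 2
change(14) = min(1+change(13)=1+2=3, 1+change(11)=1+2=3, 1+change(10)=1+2=3, 1+change(8)=1+2=3, 1+change(7)=1+1=2) = 2
change(15) = min(1+change(14)=1+2=3, 1+change(12)=1+2=3, 1+change(11)=1+2=3, 1+change(9)=1+2=3, 1+change(8)=1+2=3) = 3
change(16) = min(1+change(15)=1+3=4, 1+change(13)=1+2=3, 1+change(12)=1+2=3, 1+change(10)=1+2=3, 1+change(9)=1+2=3) = 3
change(17) = min(1+change(16)=1+3=4, 1+change(14)=1+2=3, 1+change(13)=1+2=3, 1+change(11)=1+2=3, 1+change(10)=1+2=3) = 3
change(18) = min(1+change(17)=1+3=4, 1+change(15)=1+3=4, 1+change(14)=1+2=3, 1+change(12)=1+2=3, 1+change(11)=1+2=3) = 3
change(19) = min(1+change(18)=1+3=4, 1+change(16)=1+3=4, 1+change(15)=1+3=4, 1+change(13)=1+2=3, 1+change(12)=1+2=3) = 3
change(20) = min(1+change(19)=1+3=4, 1+change(17)=1+3=4, 1+change(16)=1+3=4, 1+change(14)=1+2=3, 1+change(13)=1+2=3) = 3
change(21) = min(1+change(20)=1+3=4, 1+change(18)=1+3=4, 1+change(17)=1+3=4, 1+change(15)=1+3=4, 1+change(14)=1+2=3) = 3

3


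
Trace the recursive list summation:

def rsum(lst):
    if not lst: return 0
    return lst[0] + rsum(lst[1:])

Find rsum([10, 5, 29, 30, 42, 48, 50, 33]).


rsum([10, 5, 29, 30, 42, 48, 50, 33]) = 10 + rsum([5, 29, 30, 42, 48, 50, 33])
rsum([5, 29, 30, 42, 48, 50, 33]) = 5 + rsum([29, 30, 42, 48, 50, 33])
rsum([29, 30, 42, 48, 50, 33]) = 29 + rsum([30, 42, 48, 50, 33])
rsum([30, 42, 48, 50, 33]) = 30 + rsum([42, 48, 50, 33])
rsum([42, 48, 50, 33]) = 42 + rsum([48, 50, 33])
rsum([48, 50, 33]) = 48 + rsum([50, 33])
rsum([50, 33]) = 50 + rsum([33])
rsum([33]) = 33 + rsum([])
rsum([]) = 0  (base case)
Total: 10 + 5 + 29 + 30 + 42 + 48 + 50 + 33 + 0 = 247

247


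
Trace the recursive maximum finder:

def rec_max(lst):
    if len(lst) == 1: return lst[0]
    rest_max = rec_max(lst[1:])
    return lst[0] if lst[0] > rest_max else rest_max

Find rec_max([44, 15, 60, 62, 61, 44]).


rec_max([44, 15, 60, 62, 61, 44]): compare 44 with rec_max([15, 60, 62, 61, 44])
rec_max([15, 60, 62, 61, 44]): compare 15 with rec_max([60, 62, 61, 44])
rec_max([60, 62, 61, 44]): compare 60 with rec_max([62, 61, 44])
rec_max([62, 61, 44]): compare 62 with rec_max([61, 44])
rec_max([61, 44]): compare 61 with rec_max([44])
rec_max([44]) = 44  (base case)
Compare 61 with 44 -> 61
Compare 62 with 61 -> 62
Compare 60 with 62 -> 62
Compare 15 with 62 -> 62
Compare 44 with 62 -> 62

62


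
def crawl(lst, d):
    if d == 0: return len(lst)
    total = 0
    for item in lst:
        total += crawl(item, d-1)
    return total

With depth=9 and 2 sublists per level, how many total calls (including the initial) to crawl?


At depth 0 (root): 1 call
At depth 1: each of 1 parents calls crawl on 2 children = 2 calls
At depth 2: each of 2 parents calls crawl on 2 children = 4 calls
At depth 3: each of 4 parents calls crawl on 2 children = 8 calls
At depth 4: each of 8 parents calls crawl on 2 children = 16 calls
At depth 5: each of 16 parents calls crawl on 2 children = 32 calls
At depth 6: each of 32 parents calls crawl on 2 children = 64 calls
At depth 7: each of 64 parents calls crawl on 2 children = 128 calls
At depth 8: each of 128 parents calls crawl on 2 children = 256 calls
At depth 9: each of 256 parents calls crawl on 2 children = 512 calls
Total: 1 + 2 + 4 + 8 + 16 + 32 + 64 + 128 + 256 + 512 = 1023

1023


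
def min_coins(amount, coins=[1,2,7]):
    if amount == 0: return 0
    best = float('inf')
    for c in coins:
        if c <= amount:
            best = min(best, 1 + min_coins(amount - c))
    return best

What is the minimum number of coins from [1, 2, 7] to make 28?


Building up with DP:
min_coins(0) = 0
min_coins(1) = min(1+min_coins(0)=1+0=1) = 1
min_coins(2) = min(1+min_coins(1)=1+1=2, 1+min_coins(0)=1+0=1) = 1
min_coins(3) = min(1+min_coins(2)=1+1=2, 1+min_coins(1)=1+1=2) = 2
min_coins(4) = min(1+min_coins(3)=1+2=3, 1+min_coins(2)=1+1=2) = 2
min_coins(5) = min(1+min_coins(4)=1+2=3, 1+min_coins(3)=1+2=3) = 3
min_coins(6) = min(1+min_coins(5)=1+3=4, 1+min_coins(4)=1+2=3) = 3
min_coins(7) = min(1+min_coins(6)=1+3=4, 1+min_coins(5)=1+3=4, 1+min_coins(0)=1+0=1) = 1
min_coins(8) = min(1+min_coins(7)=1+1=2, 1+min_coins(6)=1+3=4, 1+min_coins(1)=1+1=2) = 2
min_coins(9) = min(1+min_coins(8)=1+2=3, 1+min_coins(7)=1+1=2, 1+min_coins(2)=1+1=2) = 2
min_coins(10) = min(1+min_coins(9)=1+2=3, 1+min_coins(8)=1+2=3, 1+min_coins(3)=1+2=3) = 3
min_coins(11) = min(1+min_coins(10)=1+3=4, 1+min_coins(9)=1+2=3, 1+min_coins(4)=1+2=3) = 3
min_coins(12) = min(1+min_coins(11)=1+3=4, 1+min_coins(10)=1+3=4, 1+min_coins(5)=1+3=4) = 4
min_coins(13) = min(1+min_coins(12)=1+4=5, 1+min_coins(11)=1+3=4, 1+min_coins(6)=1+3=4) = 4
min_coins(14) = min(1+min_coins(13)=1+4=5, 1+min_coins(12)=1+4=5, 1+min_coins(7)=1+1=2) = 2
min_coins(15) = min(1+min_coins(14)=1+2=3, 1+min_coins(13)=1+4=5, 1+min_coins(8)=1+2=3) = 3
min_coins(16) = min(1+min_coins(15)=1+3=4, 1+min_coins(14)=1+2=3, 1+min_coins(9)=1+2=3) = 3
min_coins(17) = min(1+min_coins(16)=1+3=4, 1+min_coins(15)=1+3=4, 1+min_coins(10)=1+3=4) = 4
min_coins(18) = min(1+min_coins(17)=1+4=5, 1+min_coins(16)=1+3=4, 1+min_coins(11)=1+3=4) = 4
min_coins(19) = min(1+min_coins(18)=1+4=5, 1+min_coins(17)=1+4=5, 1+min_coins(12)=1+4=5) = 5
min_coins(20) = min(1+min_coins(19)=1+5=6, 1+min_coins(18)=1+4=5, 1+min_coins(13)=1+4=5) = 5
min_coins(21) = min(1+min_coins(20)=1+5=6, 1+min_coins(19)=1+5=6, 1+min_coins(14)=1+2=3) = 3
min_coins(22) = min(1+min_coins(21)=1+3=4, 1+min_coins(20)=1+5=6, 1+min_coins(15)=1+3=4) = 4
min_coins(23) = min(1+min_coins(22)=1+4=5, 1+min_coins(21)=1+3=4, 1+min_coins(16)=1+3=4) = 4
min_coins(24) = min(1+min_coins(23)=1+4=5, 1+min_coins(22)=1+4=5, 1+min_coins(17)=1+4=5) = 5
min_coins(25) = min(1+min_coins(24)=1+5=6, 1+min_coins(23)=1+4=5, 1+min_coins(18)=1+4=5) = 5
min_coins(26) = min(1+min_coins(25)=1+5=6, 1+min_coins(24)=1+5=6, 1+min_coins(19)=1+5=6) = 6
min_coins(27) = min(1+min_coins(26)=1+6=7, 1+min_coins(25)=1+5=6, 1+min_coins(20)=1+5=6) = 6
min_coins(28) = min(1+min_coins(27)=1+6=7, 1+min_coins(26)=1+6=7, 1+min_coins(21)=1+3=4) = 4

4


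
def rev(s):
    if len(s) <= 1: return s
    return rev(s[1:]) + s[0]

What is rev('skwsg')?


rev('skwsg') = rev('kwsg') + 's'
rev('kwsg') = rev('wsg') + 'k'
rev('wsg') = rev('sg') + 'w'
rev('sg') = rev('g') + 's'
rev('g') = 'g'  (base case)
Concatenating: 'g' + 's' + 'w' + 'k' + 's' = 'gswks'

gswks


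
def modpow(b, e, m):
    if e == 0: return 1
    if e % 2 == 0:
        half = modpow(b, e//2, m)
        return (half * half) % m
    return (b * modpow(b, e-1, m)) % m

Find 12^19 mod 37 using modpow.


modpow(12, 19, 37): e is odd, compute modpow(12, 18, 37)
  modpow(12, 18, 37): e is even, compute modpow(12, 9, 37)
    modpow(12, 9, 37): e is odd, compute modpow(12, 8, 37)
      modpow(12, 8, 37): e is even, compute modpow(12, 4, 37)
        modpow(12, 4, 37): e is even, compute modpow(12, 2, 37)
          modpow(12, 2, 37): e is even, compute modpow(12, 1, 37)
          modpow(12, 1, 37): e is odd, compute modpow(12, 0, 37)
          modpow(12, 0, 37) = 1
          (12 * 1) % 37 = 12
          half=12, (12*12) % 37 = 33
        half=33, (33*33) % 37 = 16
      half=16, (16*16) % 37 = 34
    (12 * 34) % 37 = 1
  half=1, (1*1) % 37 = 1
(12 * 1) % 37 = 12

12


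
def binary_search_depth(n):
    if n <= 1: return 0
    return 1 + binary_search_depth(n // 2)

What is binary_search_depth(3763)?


3763 / 2 = 1881
1881 / 2 = 940
940 / 2 = 470
470 / 2 = 235
235 / 2 = 117
117 / 2 = 58
58 / 2 = 29
29 / 2 = 14
14 / 2 = 7
7 / 2 = 3
3 / 2 = 1
Reached 1 after 11 halvings

11


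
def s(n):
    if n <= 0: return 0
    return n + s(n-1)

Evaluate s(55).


s(55)
= 55 + 54 + 53 + 52 + 51 + 50 + 49 + 48 + 47 + 46 + 45 + 44 + 43 + 42 + 41 + 40 + 39 + 38 + 37 + 36 + 35 + 34 + 33 + 32 + 31 + 30 + 29 + 28 + 27 + 26 + 25 + 24 + 23 + 22 + 21 + 20 + 19 + 18 + 17 + 16 + 15 + 14 + 13 + 12 + 11 + 10 + 9 + 8 + 7 + 6 + 5 + 4 + 3 + 2 + 1 + s(0)
= 55 + 54 + 53 + 52 + 51 + 50 + 49 + 48 + 47 + 46 + 45 + 44 + 43 + 42 + 41 + 40 + 39 + 38 + 37 + 36 + 35 + 34 + 33 + 32 + 31 + 30 + 29 + 28 + 27 + 26 + 25 + 24 + 23 + 22 + 21 + 20 + 19 + 18 + 17 + 16 + 15 + 14 + 13 + 12 + 11 + 10 + 9 + 8 + 7 + 6 + 5 + 4 + 3 + 2 + 1 + 0
= 1540

1540


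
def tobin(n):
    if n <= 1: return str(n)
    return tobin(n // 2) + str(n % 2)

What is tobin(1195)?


tobin(1195) = tobin(597) + '1'
tobin(597) = tobin(298) + '1'
tobin(298) = tobin(149) + '0'
tobin(149) = tobin(74) + '1'
tobin(74) = tobin(37) + '0'
tobin(37) = tobin(18) + '1'
tobin(18) = tobin(9) + '0'
tobin(9) = tobin(4) + '1'
tobin(4) = tobin(2) + '0'
tobin(2) = tobin(1) + '0'
tobin(1) = '1'  (base case)
Concatenating: '1' + '0' + '0' + '1' + '0' + '1' + '0' + '1' + '0' + '1' + '1' = '10010101011'

10010101011


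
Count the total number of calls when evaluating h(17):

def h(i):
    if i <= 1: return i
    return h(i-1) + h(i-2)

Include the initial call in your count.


Let C(n) = total calls for h(n)
C(0) = 1, C(1) = 1
C(2) = 1 + C(1) + C(0) = 1 + 1 + 1 = 3
C(3) = 1 + C(2) + C(1) = 1 + 3 + 1 = 5
C(4) = 1 + C(3) + C(2) = 1 + 5 + 3 = 9
C(5) = 1 + C(4) + C(3) = 1 + 9 + 5 = 15
C(6) = 1 + C(5) + C(4) = 1 + 15 + 9 = 25
C(7) = 1 + C(6) + C(5) = 1 + 25 + 15 = 41
C(8) = 1 + C(7) + C(6) = 1 + 41 + 25 = 67
C(9) = 1 + C(8) + C(7) = 1 + 67 + 41 = 109
C(10) = 1 + C(9) + C(8) = 1 + 109 + 67 = 177
C(11) = 1 + C(10) + C(9) = 1 + 177 + 109 = 287
C(12) = 1 + C(11) + C(10) = 1 + 287 + 177 = 465
C(13) = 1 + C(12) + C(11) = 1 + 465 + 287 = 753
C(14) = 1 + C(13) + C(12) = 1 + 753 + 465 = 1219
C(15) = 1 + C(14) + C(13) = 1 + 1219 + 753 = 1973
C(16) = 1 + C(15) + C(14) = 1 + 1973 + 1219 = 3193
C(17) = 1 + C(16) + C(15) = 1 + 3193 + 1973 = 5167

5167


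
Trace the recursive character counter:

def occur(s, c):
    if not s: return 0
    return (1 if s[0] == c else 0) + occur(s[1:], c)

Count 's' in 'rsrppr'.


s[0]='r' != 's' -> 0
s[0]='s' == 's' -> 1
s[0]='r' != 's' -> 0
s[0]='p' != 's' -> 0
s[0]='p' != 's' -> 0
s[0]='r' != 's' -> 0
Sum: 0 + 1 + 0 + 0 + 0 + 0 = 1

1


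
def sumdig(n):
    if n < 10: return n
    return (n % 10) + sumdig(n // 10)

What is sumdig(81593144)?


sumdig(81593144) = 4 + sumdig(8159314)
sumdig(8159314) = 4 + sumdig(815931)
sumdig(815931) = 1 + sumdig(81593)
sumdig(81593) = 3 + sumdig(8159)
sumdig(8159) = 9 + sumdig(815)
sumdig(815) = 5 + sumdig(81)
sumdig(81) = 1 + sumdig(8)
sumdig(8) = 8  (base case)
Total: 4 + 4 + 1 + 3 + 9 + 5 + 1 + 8 = 35

35


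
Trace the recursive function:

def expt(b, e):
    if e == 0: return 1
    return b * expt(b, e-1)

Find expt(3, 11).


expt(3, 11)
= 3 * expt(3, 10)
= 3 * 3 * expt(3, 9)
= 3 * 3 * 3 * expt(3, 8)
= 3 * 3 * 3 * 3 * expt(3, 7)
= 3 * 3 * 3 * 3 * 3 * expt(3, 6)
= 3 * 3 * 3 * 3 * 3 * 3 * expt(3, 5)
= 3 * 3 * 3 * 3 * 3 * 3 * 3 * expt(3, 4)
= 3 * 3 * 3 * 3 * 3 * 3 * 3 * 3 * expt(3, 3)
= 3 * 3 * 3 * 3 * 3 * 3 * 3 * 3 * 3 * expt(3, 2)
= 3 * 3 * 3 * 3 * 3 * 3 * 3 * 3 * 3 * 3 * expt(3, 1)
= 3 * 3 * 3 * 3 * 3 * 3 * 3 * 3 * 3 * 3 * 3 * expt(3, 0)
= 3 * 3 * 3 * 3 * 3 * 3 * 3 * 3 * 3 * 3 * 3 * 1
= 177147

177147


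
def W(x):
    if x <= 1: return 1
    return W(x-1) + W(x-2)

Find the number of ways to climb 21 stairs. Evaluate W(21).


Building up from base cases:
W(0) = 1
W(1) = 1
W(2) = W(1) + W(0) = 1 + 1 = 2
W(3) = W(2) + W(1) = 2 + 1 = 3
W(4) = W(3) + W(2) = 3 + 2 = 5
W(5) = W(4) + W(3) = 5 + 3 = 8
W(6) = W(5) + W(4) = 8 + 5 = 13
W(7) = W(6) + W(5) = 13 + 8 = 21
W(8) = W(7) + W(6) = 21 + 13 = 34
W(9) = W(8) + W(7) = 34 + 21 = 55
W(10) = W(9) + W(8) = 55 + 34 = 89
W(11) = W(10) + W(9) = 89 + 55 = 144
W(12) = W(11) + W(10) = 144 + 89 = 233
W(13) = W(12) + W(11) = 233 + 144 = 377
W(14) = W(13) + W(12) = 377 + 233 = 610
W(15) = W(14) + W(13) = 610 + 377 = 987
W(16) = W(15) + W(14) = 987 + 610 = 1597
W(17) = W(16) + W(15) = 1597 + 987 = 2584
W(18) = W(17) + W(16) = 2584 + 1597 = 4181
W(19) = W(18) + W(17) = 4181 + 2584 = 6765
W(20) = W(19) + W(18) = 6765 + 4181 = 10946
W(21) = W(20) + W(19) = 10946 + 6765 = 17711

17711


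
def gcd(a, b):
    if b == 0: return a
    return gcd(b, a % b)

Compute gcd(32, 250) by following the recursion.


gcd(32, 250) = gcd(250, 32)
gcd(250, 32) = gcd(32, 26)
gcd(32, 26) = gcd(26, 6)
gcd(26, 6) = gcd(6, 2)
gcd(6, 2) = gcd(2, 0)
gcd(2, 0) = 2  (base case)

2


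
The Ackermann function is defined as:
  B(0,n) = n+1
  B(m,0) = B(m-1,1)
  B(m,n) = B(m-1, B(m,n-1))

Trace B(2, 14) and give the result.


B(2, 14) = B(1, B(2, 13))
  B(2, 13) = B(1, B(2, 12))
    B(2, 12) = B(1, B(2, 11))
      B(2, 11) = B(1, B(2, 10))
        B(2, 10) = B(1, B(2, 9))
          B(2, 9) = B(1, B(2, 8))
          B(2, 8) = B(1, B(2, 7))
          B(2, 7) = B(1, B(2, 6))
          B(2, 6) = B(1, B(2, 5))
          B(2, 5) = B(1, B(2, 4))
          B(2, 4) = B(1, B(2, 3))
          B(2, 3) = B(1, B(2, 2))
          B(2, 2) = B(1, B(2, 1))
          B(2, 1) = B(1, B(2, 0))
          B(2, 0) = B(1, 1)
          B(1, 1) = B(0, B(1, 0))
          B(1, 0) = B(0, 1)
          B(0, 1) = 2
            = B(0, 2)
          B(0, 2) = 3
            = B(1, 3)
          B(1, 3) = B(0, B(1, 2))
          B(1, 2) = B(0, B(1, 1))
          B(1, 1) = B(0, B(1, 0))
          B(1, 0) = B(0, 1)
... (trace truncated)
Result: B(2, 14) = 31

31


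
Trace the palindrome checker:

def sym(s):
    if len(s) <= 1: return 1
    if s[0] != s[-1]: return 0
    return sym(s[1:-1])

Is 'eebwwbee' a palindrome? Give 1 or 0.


sym('eebwwbee'): s[0]='e' == s[-1]='e' -> check sym('ebwwbe')
sym('ebwwbe'): s[0]='e' == s[-1]='e' -> check sym('bwwb')
sym('bwwb'): s[0]='b' == s[-1]='b' -> check sym('ww')
sym('ww'): s[0]='w' == s[-1]='w' -> check sym('')
sym(''): len <= 1 -> return 1  (base case)
Result: 1 (palindrome)

1


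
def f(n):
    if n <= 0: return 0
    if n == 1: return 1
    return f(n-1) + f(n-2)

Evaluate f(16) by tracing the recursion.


Computing f(16) bottom-up:
f(0) = 0
f(1) = 1
f(2) = f(1) + f(0) = 1 + 0 = 1
f(3) = f(2) + f(1) = 1 + 1 = 2
f(4) = f(3) + f(2) = 2 + 1 = 3
f(5) = f(4) + f(3) = 3 + 2 = 5
f(6) = f(5) + f(4) = 5 + 3 = 8
f(7) = f(6) + f(5) = 8 + 5 = 13
f(8) = f(7) + f(6) = 13 + 8 = 21
f(9) = f(8) + f(7) = 21 + 13 = 34
f(10) = f(9) + f(8) = 34 + 21 = 55
f(11) = f(10) + f(9) = 55 + 34 = 89
f(12) = f(11) + f(10) = 89 + 55 = 144
f(13) = f(12) + f(11) = 144 + 89 = 233
f(14) = f(13) + f(12) = 233 + 144 = 377
f(15) = f(14) + f(13) = 377 + 233 = 610
f(16) = f(15) + f(14) = 610 + 377 = 987

987


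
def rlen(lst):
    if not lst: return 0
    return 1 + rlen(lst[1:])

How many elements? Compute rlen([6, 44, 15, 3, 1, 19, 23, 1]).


rlen([6, 44, 15, 3, 1, 19, 23, 1]) = 1 + rlen([44, 15, 3, 1, 19, 23, 1])
rlen([44, 15, 3, 1, 19, 23, 1]) = 1 + rlen([15, 3, 1, 19, 23, 1])
rlen([15, 3, 1, 19, 23, 1]) = 1 + rlen([3, 1, 19, 23, 1])
rlen([3, 1, 19, 23, 1]) = 1 + rlen([1, 19, 23, 1])
rlen([1, 19, 23, 1]) = 1 + rlen([19, 23, 1])
rlen([19, 23, 1]) = 1 + rlen([23, 1])
rlen([23, 1]) = 1 + rlen([1])
rlen([1]) = 1 + rlen([])
rlen([]) = 0  (base case)
Unwinding: 1 + 1 + 1 + 1 + 1 + 1 + 1 + 1 + 0 = 8

8


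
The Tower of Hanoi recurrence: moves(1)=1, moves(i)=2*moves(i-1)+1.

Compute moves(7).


moves(7) = 2 * moves(6) + 1
moves(6) = 2 * moves(5) + 1
moves(5) = 2 * moves(4) + 1
moves(4) = 2 * moves(3) + 1
moves(3) = 2 * moves(2) + 1
moves(2) = 2 * moves(1) + 1
moves(1) = 1  (base case)
moves(2) = 2 * 1 + 1 = 3
moves(3) = 2 * 3 + 1 = 7
moves(4) = 2 * 7 + 1 = 15
moves(5) = 2 * 15 + 1 = 31
moves(6) = 2 * 31 + 1 = 63
moves(7) = 2 * 63 + 1 = 127

127


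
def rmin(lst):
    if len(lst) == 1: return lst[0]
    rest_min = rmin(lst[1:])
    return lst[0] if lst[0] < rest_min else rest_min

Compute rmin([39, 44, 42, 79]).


rmin([39, 44, 42, 79]): compare 39 with rmin([44, 42, 79])
rmin([44, 42, 79]): compare 44 with rmin([42, 79])
rmin([42, 79]): compare 42 with rmin([79])
rmin([79]) = 79  (base case)
Compare 42 with 79 -> 42
Compare 44 with 42 -> 42
Compare 39 with 42 -> 39

39


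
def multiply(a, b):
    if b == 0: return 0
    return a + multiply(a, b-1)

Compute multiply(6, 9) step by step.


multiply(6, 9) = 6 + multiply(6, 8)
multiply(6, 8) = 6 + multiply(6, 7)
multiply(6, 7) = 6 + multiply(6, 6)
multiply(6, 6) = 6 + multiply(6, 5)
multiply(6, 5) = 6 + multiply(6, 4)
multiply(6, 4) = 6 + multiply(6, 3)
multiply(6, 3) = 6 + multiply(6, 2)
multiply(6, 2) = 6 + multiply(6, 1)
multiply(6, 1) = 6 + multiply(6, 0)
multiply(6, 0) = 0  (base case)
Total: 6 + 6 + 6 + 6 + 6 + 6 + 6 + 6 + 6 + 0 = 54

54


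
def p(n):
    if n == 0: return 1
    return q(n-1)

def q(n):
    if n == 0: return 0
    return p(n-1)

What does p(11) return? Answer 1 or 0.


p(11) = q(10)
q(10) = p(9)
p(9) = q(8)
q(8) = p(7)
p(7) = q(6)
q(6) = p(5)
p(5) = q(4)
q(4) = p(3)
p(3) = q(2)
q(2) = p(1)
p(1) = q(0)
q(0) = 0  (base case)
Result: 0

0


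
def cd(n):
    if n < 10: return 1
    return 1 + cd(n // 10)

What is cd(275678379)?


cd(275678379) = 1 + cd(27567837)
cd(27567837) = 1 + cd(2756783)
cd(2756783) = 1 + cd(275678)
cd(275678) = 1 + cd(27567)
cd(27567) = 1 + cd(2756)
cd(2756) = 1 + cd(275)
cd(275) = 1 + cd(27)
cd(27) = 1 + cd(2)
cd(2) = 1  (base case: 2 < 10)
Unwinding: 1 + 1 + 1 + 1 + 1 + 1 + 1 + 1 + 1 = 9

9


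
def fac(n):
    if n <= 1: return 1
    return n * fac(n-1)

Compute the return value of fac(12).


fac(12)
= 12 * fac(11)
= 12 * 11 * fac(10)
= 12 * 11 * 10 * fac(9)
= 12 * 11 * 10 * 9 * fac(8)
= 12 * 11 * 10 * 9 * 8 * fac(7)
= 12 * 11 * 10 * 9 * 8 * 7 * fac(6)
= 12 * 11 * 10 * 9 * 8 * 7 * 6 * fac(5)
= 12 * 11 * 10 * 9 * 8 * 7 * 6 * 5 * fac(4)
= 12 * 11 * 10 * 9 * 8 * 7 * 6 * 5 * 4 * fac(3)
= 12 * 11 * 10 * 9 * 8 * 7 * 6 * 5 * 4 * 3 * fac(2)
= 12 * 11 * 10 * 9 * 8 * 7 * 6 * 5 * 4 * 3 * 2 * fac(1)
= 12 * 11 * 10 * 9 * 8 * 7 * 6 * 5 * 4 * 3 * 2 * 1
= 479001600

479001600


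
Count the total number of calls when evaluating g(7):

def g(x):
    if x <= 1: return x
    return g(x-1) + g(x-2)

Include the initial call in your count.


Let C(n) = total calls for g(n)
C(0) = 1, C(1) = 1
C(2) = 1 + C(1) + C(0) = 1 + 1 + 1 = 3
C(3) = 1 + C(2) + C(1) = 1 + 3 + 1 = 5
C(4) = 1 + C(3) + C(2) = 1 + 5 + 3 = 9
C(5) = 1 + C(4) + C(3) = 1 + 9 + 5 = 15
C(6) = 1 + C(5) + C(4) = 1 + 15 + 9 = 25
C(7) = 1 + C(6) + C(5) = 1 + 25 + 15 = 41

41


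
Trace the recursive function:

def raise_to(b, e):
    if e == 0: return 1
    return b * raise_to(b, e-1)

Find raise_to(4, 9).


raise_to(4, 9)
= 4 * raise_to(4, 8)
= 4 * 4 * raise_to(4, 7)
= 4 * 4 * 4 * raise_to(4, 6)
= 4 * 4 * 4 * 4 * raise_to(4, 5)
= 4 * 4 * 4 * 4 * 4 * raise_to(4, 4)
= 4 * 4 * 4 * 4 * 4 * 4 * raise_to(4, 3)
= 4 * 4 * 4 * 4 * 4 * 4 * 4 * raise_to(4, 2)
= 4 * 4 * 4 * 4 * 4 * 4 * 4 * 4 * raise_to(4, 1)
= 4 * 4 * 4 * 4 * 4 * 4 * 4 * 4 * 4 * raise_to(4, 0)
= 4 * 4 * 4 * 4 * 4 * 4 * 4 * 4 * 4 * 1
= 262144

262144


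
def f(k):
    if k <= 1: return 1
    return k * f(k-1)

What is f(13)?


f(13)
= 13 * f(12)
= 13 * 12 * f(11)
= 13 * 12 * 11 * f(10)
= 13 * 12 * 11 * 10 * f(9)
= 13 * 12 * 11 * 10 * 9 * f(8)
= 13 * 12 * 11 * 10 * 9 * 8 * f(7)
= 13 * 12 * 11 * 10 * 9 * 8 * 7 * f(6)
= 13 * 12 * 11 * 10 * 9 * 8 * 7 * 6 * f(5)
= 13 * 12 * 11 * 10 * 9 * 8 * 7 * 6 * 5 * f(4)
= 13 * 12 * 11 * 10 * 9 * 8 * 7 * 6 * 5 * 4 * f(3)
= 13 * 12 * 11 * 10 * 9 * 8 * 7 * 6 * 5 * 4 * 3 * f(2)
= 13 * 12 * 11 * 10 * 9 * 8 * 7 * 6 * 5 * 4 * 3 * 2 * f(1)
= 13 * 12 * 11 * 10 * 9 * 8 * 7 * 6 * 5 * 4 * 3 * 2 * 1
= 6227020800

6227020800


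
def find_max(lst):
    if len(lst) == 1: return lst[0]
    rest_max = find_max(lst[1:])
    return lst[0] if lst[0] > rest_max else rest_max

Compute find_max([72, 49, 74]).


find_max([72, 49, 74]): compare 72 with find_max([49, 74])
find_max([49, 74]): compare 49 with find_max([74])
find_max([74]) = 74  (base case)
Compare 49 with 74 -> 74
Compare 72 with 74 -> 74

74


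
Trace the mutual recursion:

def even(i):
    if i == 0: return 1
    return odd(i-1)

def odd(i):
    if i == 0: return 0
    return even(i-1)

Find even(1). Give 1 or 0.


even(1) = odd(0)
odd(0) = 0  (base case)
Result: 0

0


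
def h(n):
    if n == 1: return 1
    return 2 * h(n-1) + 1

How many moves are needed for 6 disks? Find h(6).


h(6) = 2 * h(5) + 1
h(5) = 2 * h(4) + 1
h(4) = 2 * h(3) + 1
h(3) = 2 * h(2) + 1
h(2) = 2 * h(1) + 1
h(1) = 1  (base case)
h(2) = 2 * 1 + 1 = 3
h(3) = 2 * 3 + 1 = 7
h(4) = 2 * 7 + 1 = 15
h(5) = 2 * 15 + 1 = 31
h(6) = 2 * 31 + 1 = 63

63


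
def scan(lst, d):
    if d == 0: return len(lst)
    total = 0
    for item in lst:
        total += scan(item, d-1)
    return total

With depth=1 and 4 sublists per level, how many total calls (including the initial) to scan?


At depth 0 (root): 1 call
At depth 1: each of 1 parents calls scan on 4 children = 4 calls
Total: 1 + 4 = 5

5


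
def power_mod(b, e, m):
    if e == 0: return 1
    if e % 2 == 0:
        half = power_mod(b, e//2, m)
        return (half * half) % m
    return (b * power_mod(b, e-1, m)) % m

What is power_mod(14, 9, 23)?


power_mod(14, 9, 23): e is odd, compute power_mod(14, 8, 23)
  power_mod(14, 8, 23): e is even, compute power_mod(14, 4, 23)
    power_mod(14, 4, 23): e is even, compute power_mod(14, 2, 23)
      power_mod(14, 2, 23): e is even, compute power_mod(14, 1, 23)
        power_mod(14, 1, 23): e is odd, compute power_mod(14, 0, 23)
          power_mod(14, 0, 23) = 1
        (14 * 1) % 23 = 14
      half=14, (14*14) % 23 = 12
    half=12, (12*12) % 23 = 6
  half=6, (6*6) % 23 = 13
(14 * 13) % 23 = 21

21


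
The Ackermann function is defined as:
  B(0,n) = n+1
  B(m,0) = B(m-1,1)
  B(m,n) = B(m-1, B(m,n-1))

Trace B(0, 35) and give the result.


B(0, 35) = 36
Result: B(0, 35) = 36

36


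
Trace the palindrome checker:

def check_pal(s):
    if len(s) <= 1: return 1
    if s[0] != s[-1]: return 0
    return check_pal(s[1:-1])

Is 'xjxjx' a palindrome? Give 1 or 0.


check_pal('xjxjx'): s[0]='x' == s[-1]='x' -> check check_pal('jxj')
check_pal('jxj'): s[0]='j' == s[-1]='j' -> check check_pal('x')
check_pal('x'): len <= 1 -> return 1  (base case)
Result: 1 (palindrome)

1


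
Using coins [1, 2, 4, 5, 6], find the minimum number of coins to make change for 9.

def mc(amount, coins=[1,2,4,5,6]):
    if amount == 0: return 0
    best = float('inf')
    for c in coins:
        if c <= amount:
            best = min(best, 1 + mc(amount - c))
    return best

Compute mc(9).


Building up with DP:
mc(0) = 0
mc(1) = min(1+mc(0)=1+0=1) = 1
mc(2) = min(1+mc(1)=1+1=2, 1+mc(0)=1+0=1) = 1
mc(3) = min(1+mc(2)=1+1=2, 1+mc(1)=1+1=2) = 2
mc(4) = min(1+mc(3)=1+2=3, 1+mc(2)=1+1=2, 1+mc(0)=1+0=1) = 1
mc(5) = min(1+mc(4)=1+1=2, 1+mc(3)=1+2=3, 1+mc(1)=1+1=2, 1+mc(0)=1+0=1) = 1
mc(6) = min(1+mc(5)=1+1=2, 1+mc(4)=1+1=2, 1+mc(2)=1+1=2, 1+mc(1)=1+1=2, 1+mc(0)=1+0=1) = 1
mc(7) = min(1+mc(6)=1+1=2, 1+mc(5)=1+1=2, 1+mc(3)=1+2=3, 1+mc(2)=1+1=2, 1+mc(1)=1+1=2) = 2
mc(8) = min(1+mc(7)=1+2=3, 1+mc(6)=1+1=2, 1+mc(4)=1+1=2, 1+mc(3)=1+2=3, 1+mc(2)=1+1=2) = 2
mc(9) = min(1+mc(8)=1+2=3, 1+mc(7)=1+2=3, 1+mc(5)=1+1=2, 1+mc(4)=1+1=2, 1+mc(3)=1+2=3) = 2

2


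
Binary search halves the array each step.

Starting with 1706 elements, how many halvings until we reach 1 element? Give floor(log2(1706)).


1706 / 2 = 853
853 / 2 = 426
426 / 2 = 213
213 / 2 = 106
106 / 2 = 53
53 / 2 = 26
26 / 2 = 13
13 / 2 = 6
6 / 2 = 3
3 / 2 = 1
Reached 1 after 10 halvings

10


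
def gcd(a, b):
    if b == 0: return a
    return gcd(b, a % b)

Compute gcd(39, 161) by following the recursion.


gcd(39, 161) = gcd(161, 39)
gcd(161, 39) = gcd(39, 5)
gcd(39, 5) = gcd(5, 4)
gcd(5, 4) = gcd(4, 1)
gcd(4, 1) = gcd(1, 0)
gcd(1, 0) = 1  (base case)

1


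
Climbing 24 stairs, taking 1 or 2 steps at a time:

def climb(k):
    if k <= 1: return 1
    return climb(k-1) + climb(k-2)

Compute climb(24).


Building up from base cases:
climb(0) = 1
climb(1) = 1
climb(2) = climb(1) + climb(0) = 1 + 1 = 2
climb(3) = climb(2) + climb(1) = 2 + 1 = 3
climb(4) = climb(3) + climb(2) = 3 + 2 = 5
climb(5) = climb(4) + climb(3) = 5 + 3 = 8
climb(6) = climb(5) + climb(4) = 8 + 5 = 13
climb(7) = climb(6) + climb(5) = 13 + 8 = 21
climb(8) = climb(7) + climb(6) = 21 + 13 = 34
climb(9) = climb(8) + climb(7) = 34 + 21 = 55
climb(10) = climb(9) + climb(8) = 55 + 34 = 89
climb(11) = climb(10) + climb(9) = 89 + 55 = 144
climb(12) = climb(11) + climb(10) = 144 + 89 = 233
climb(13) = climb(12) + climb(11) = 233 + 144 = 377
climb(14) = climb(13) + climb(12) = 377 + 233 = 610
climb(15) = climb(14) + climb(13) = 610 + 377 = 987
climb(16) = climb(15) + climb(14) = 987 + 610 = 1597
climb(17) = climb(16) + climb(15) = 1597 + 987 = 2584
climb(18) = climb(17) + climb(16) = 2584 + 1597 = 4181
climb(19) = climb(18) + climb(17) = 4181 + 2584 = 6765
climb(20) = climb(19) + climb(18) = 6765 + 4181 = 10946
climb(21) = climb(20) + climb(19) = 10946 + 6765 = 17711
climb(22) = climb(21) + climb(20) = 17711 + 10946 = 28657
climb(23) = climb(22) + climb(21) = 28657 + 17711 = 46368
climb(24) = climb(23) + climb(22) = 46368 + 28657 = 75025

75025


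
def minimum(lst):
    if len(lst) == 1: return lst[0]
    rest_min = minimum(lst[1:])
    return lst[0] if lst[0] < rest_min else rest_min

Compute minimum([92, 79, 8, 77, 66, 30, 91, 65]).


minimum([92, 79, 8, 77, 66, 30, 91, 65]): compare 92 with minimum([79, 8, 77, 66, 30, 91, 65])
minimum([79, 8, 77, 66, 30, 91, 65]): compare 79 with minimum([8, 77, 66, 30, 91, 65])
minimum([8, 77, 66, 30, 91, 65]): compare 8 with minimum([77, 66, 30, 91, 65])
minimum([77, 66, 30, 91, 65]): compare 77 with minimum([66, 30, 91, 65])
minimum([66, 30, 91, 65]): compare 66 with minimum([30, 91, 65])
minimum([30, 91, 65]): compare 30 with minimum([91, 65])
minimum([91, 65]): compare 91 with minimum([65])
minimum([65]) = 65  (base case)
Compare 91 with 65 -> 65
Compare 30 with 65 -> 30
Compare 66 with 30 -> 30
Compare 77 with 30 -> 30
Compare 8 with 30 -> 8
Compare 79 with 8 -> 8
Compare 92 with 8 -> 8

8


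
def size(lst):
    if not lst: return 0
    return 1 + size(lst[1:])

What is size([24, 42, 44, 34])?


size([24, 42, 44, 34]) = 1 + size([42, 44, 34])
size([42, 44, 34]) = 1 + size([44, 34])
size([44, 34]) = 1 + size([34])
size([34]) = 1 + size([])
size([]) = 0  (base case)
Unwinding: 1 + 1 + 1 + 1 + 0 = 4

4


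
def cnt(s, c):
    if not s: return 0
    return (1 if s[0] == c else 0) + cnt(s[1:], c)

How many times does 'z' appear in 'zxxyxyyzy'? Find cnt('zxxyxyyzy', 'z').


s[0]='z' == 'z' -> 1
s[0]='x' != 'z' -> 0
s[0]='x' != 'z' -> 0
s[0]='y' != 'z' -> 0
s[0]='x' != 'z' -> 0
s[0]='y' != 'z' -> 0
s[0]='y' != 'z' -> 0
s[0]='z' == 'z' -> 1
s[0]='y' != 'z' -> 0
Sum: 1 + 0 + 0 + 0 + 0 + 0 + 0 + 1 + 0 = 2

2


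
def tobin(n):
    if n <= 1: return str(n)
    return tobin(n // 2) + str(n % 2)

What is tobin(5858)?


tobin(5858) = tobin(2929) + '0'
tobin(2929) = tobin(1464) + '1'
tobin(1464) = tobin(732) + '0'
tobin(732) = tobin(366) + '0'
tobin(366) = tobin(183) + '0'
tobin(183) = tobin(91) + '1'
tobin(91) = tobin(45) + '1'
tobin(45) = tobin(22) + '1'
tobin(22) = tobin(11) + '0'
tobin(11) = tobin(5) + '1'
tobin(5) = tobin(2) + '1'
tobin(2) = tobin(1) + '0'
tobin(1) = '1'  (base case)
Concatenating: '1' + '0' + '1' + '1' + '0' + '1' + '1' + '1' + '0' + '0' + '0' + '1' + '0' = '1011011100010'

1011011100010


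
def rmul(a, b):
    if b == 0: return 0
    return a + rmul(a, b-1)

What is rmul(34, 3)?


rmul(34, 3) = 34 + rmul(34, 2)
rmul(34, 2) = 34 + rmul(34, 1)
rmul(34, 1) = 34 + rmul(34, 0)
rmul(34, 0) = 0  (base case)
Total: 34 + 34 + 34 + 0 = 102

102


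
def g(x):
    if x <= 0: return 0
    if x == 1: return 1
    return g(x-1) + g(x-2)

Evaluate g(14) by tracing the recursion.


Computing g(14) bottom-up:
g(0) = 0
g(1) = 1
g(2) = g(1) + g(0) = 1 + 0 = 1
g(3) = g(2) + g(1) = 1 + 1 = 2
g(4) = g(3) + g(2) = 2 + 1 = 3
g(5) = g(4) + g(3) = 3 + 2 = 5
g(6) = g(5) + g(4) = 5 + 3 = 8
g(7) = g(6) + g(5) = 8 + 5 = 13
g(8) = g(7) + g(6) = 13 + 8 = 21
g(9) = g(8) + g(7) = 21 + 13 = 34
g(10) = g(9) + g(8) = 34 + 21 = 55
g(11) = g(10) + g(9) = 55 + 34 = 89
g(12) = g(11) + g(10) = 89 + 55 = 144
g(13) = g(12) + g(11) = 144 + 89 = 233
g(14) = g(13) + g(12) = 233 + 144 = 377

377


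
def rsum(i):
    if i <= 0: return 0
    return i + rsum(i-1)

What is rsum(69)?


rsum(69)
= 69 + 68 + 67 + 66 + 65 + 64 + 63 + 62 + 61 + 60 + 59 + 58 + 57 + 56 + 55 + 54 + 53 + 52 + 51 + 50 + 49 + 48 + 47 + 46 + 45 + 44 + 43 + 42 + 41 + 40 + 39 + 38 + 37 + 36 + 35 + 34 + 33 + 32 + 31 + 30 + 29 + 28 + 27 + 26 + 25 + 24 + 23 + 22 + 21 + 20 + 19 + 18 + 17 + 16 + 15 + 14 + 13 + 12 + 11 + 10 + 9 + 8 + 7 + 6 + 5 + 4 + 3 + 2 + 1 + rsum(0)
= 69 + 68 + 67 + 66 + 65 + 64 + 63 + 62 + 61 + 60 + 59 + 58 + 57 + 56 + 55 + 54 + 53 + 52 + 51 + 50 + 49 + 48 + 47 + 46 + 45 + 44 + 43 + 42 + 41 + 40 + 39 + 38 + 37 + 36 + 35 + 34 + 33 + 32 + 31 + 30 + 29 + 28 + 27 + 26 + 25 + 24 + 23 + 22 + 21 + 20 + 19 + 18 + 17 + 16 + 15 + 14 + 13 + 12 + 11 + 10 + 9 + 8 + 7 + 6 + 5 + 4 + 3 + 2 + 1 + 0
= 2415

2415


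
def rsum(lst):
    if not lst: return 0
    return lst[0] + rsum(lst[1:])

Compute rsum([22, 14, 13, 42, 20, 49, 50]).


rsum([22, 14, 13, 42, 20, 49, 50]) = 22 + rsum([14, 13, 42, 20, 49, 50])
rsum([14, 13, 42, 20, 49, 50]) = 14 + rsum([13, 42, 20, 49, 50])
rsum([13, 42, 20, 49, 50]) = 13 + rsum([42, 20, 49, 50])
rsum([42, 20, 49, 50]) = 42 + rsum([20, 49, 50])
rsum([20, 49, 50]) = 20 + rsum([49, 50])
rsum([49, 50]) = 49 + rsum([50])
rsum([50]) = 50 + rsum([])
rsum([]) = 0  (base case)
Total: 22 + 14 + 13 + 42 + 20 + 49 + 50 + 0 = 210

210


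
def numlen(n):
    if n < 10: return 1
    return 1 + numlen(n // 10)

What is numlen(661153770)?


numlen(661153770) = 1 + numlen(66115377)
numlen(66115377) = 1 + numlen(6611537)
numlen(6611537) = 1 + numlen(661153)
numlen(661153) = 1 + numlen(66115)
numlen(66115) = 1 + numlen(6611)
numlen(6611) = 1 + numlen(661)
numlen(661) = 1 + numlen(66)
numlen(66) = 1 + numlen(6)
numlen(6) = 1  (base case: 6 < 10)
Unwinding: 1 + 1 + 1 + 1 + 1 + 1 + 1 + 1 + 1 = 9

9


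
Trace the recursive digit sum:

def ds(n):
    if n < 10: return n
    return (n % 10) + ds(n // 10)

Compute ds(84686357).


ds(84686357) = 7 + ds(8468635)
ds(8468635) = 5 + ds(846863)
ds(846863) = 3 + ds(84686)
ds(84686) = 6 + ds(8468)
ds(8468) = 8 + ds(846)
ds(846) = 6 + ds(84)
ds(84) = 4 + ds(8)
ds(8) = 8  (base case)
Total: 7 + 5 + 3 + 6 + 8 + 6 + 4 + 8 = 47

47


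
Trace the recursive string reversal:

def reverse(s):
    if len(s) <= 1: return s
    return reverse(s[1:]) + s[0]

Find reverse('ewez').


reverse('ewez') = reverse('wez') + 'e'
reverse('wez') = reverse('ez') + 'w'
reverse('ez') = reverse('z') + 'e'
reverse('z') = 'z'  (base case)
Concatenating: 'z' + 'e' + 'w' + 'e' = 'zewe'

zewe


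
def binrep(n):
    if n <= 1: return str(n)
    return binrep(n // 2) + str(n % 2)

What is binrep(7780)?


binrep(7780) = binrep(3890) + '0'
binrep(3890) = binrep(1945) + '0'
binrep(1945) = binrep(972) + '1'
binrep(972) = binrep(486) + '0'
binrep(486) = binrep(243) + '0'
binrep(243) = binrep(121) + '1'
binrep(121) = binrep(60) + '1'
binrep(60) = binrep(30) + '0'
binrep(30) = binrep(15) + '0'
binrep(15) = binrep(7) + '1'
binrep(7) = binrep(3) + '1'
binrep(3) = binrep(1) + '1'
binrep(1) = '1'  (base case)
Concatenating: '1' + '1' + '1' + '1' + '0' + '0' + '1' + '1' + '0' + '0' + '1' + '0' + '0' = '1111001100100'

1111001100100


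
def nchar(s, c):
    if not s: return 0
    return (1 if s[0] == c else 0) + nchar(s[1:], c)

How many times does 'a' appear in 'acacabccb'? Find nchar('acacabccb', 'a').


s[0]='a' == 'a' -> 1
s[0]='c' != 'a' -> 0
s[0]='a' == 'a' -> 1
s[0]='c' != 'a' -> 0
s[0]='a' == 'a' -> 1
s[0]='b' != 'a' -> 0
s[0]='c' != 'a' -> 0
s[0]='c' != 'a' -> 0
s[0]='b' != 'a' -> 0
Sum: 1 + 0 + 1 + 0 + 1 + 0 + 0 + 0 + 0 = 3

3


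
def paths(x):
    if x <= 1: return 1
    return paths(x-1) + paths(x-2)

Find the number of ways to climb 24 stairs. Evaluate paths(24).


Building up from base cases:
paths(0) = 1
paths(1) = 1
paths(2) = paths(1) + paths(0) = 1 + 1 = 2
paths(3) = paths(2) + paths(1) = 2 + 1 = 3
paths(4) = paths(3) + paths(2) = 3 + 2 = 5
paths(5) = paths(4) + paths(3) = 5 + 3 = 8
paths(6) = paths(5) + paths(4) = 8 + 5 = 13
paths(7) = paths(6) + paths(5) = 13 + 8 = 21
paths(8) = paths(7) + paths(6) = 21 + 13 = 34
paths(9) = paths(8) + paths(7) = 34 + 21 = 55
paths(10) = paths(9) + paths(8) = 55 + 34 = 89
paths(11) = paths(10) + paths(9) = 89 + 55 = 144
paths(12) = paths(11) + paths(10) = 144 + 89 = 233
paths(13) = paths(12) + paths(11) = 233 + 144 = 377
paths(14) = paths(13) + paths(12) = 377 + 233 = 610
paths(15) = paths(14) + paths(13) = 610 + 377 = 987
paths(16) = paths(15) + paths(14) = 987 + 610 = 1597
paths(17) = paths(16) + paths(15) = 1597 + 987 = 2584
paths(18) = paths(17) + paths(16) = 2584 + 1597 = 4181
paths(19) = paths(18) + paths(17) = 4181 + 2584 = 6765
paths(20) = paths(19) + paths(18) = 6765 + 4181 = 10946
paths(21) = paths(20) + paths(19) = 10946 + 6765 = 17711
paths(22) = paths(21) + paths(20) = 17711 + 10946 = 28657
paths(23) = paths(22) + paths(21) = 28657 + 17711 = 46368
paths(24) = paths(23) + paths(22) = 46368 + 28657 = 75025

75025


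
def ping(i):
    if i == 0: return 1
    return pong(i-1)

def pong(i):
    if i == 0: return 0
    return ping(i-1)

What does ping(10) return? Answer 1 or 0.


ping(10) = pong(9)
pong(9) = ping(8)
ping(8) = pong(7)
pong(7) = ping(6)
ping(6) = pong(5)
pong(5) = ping(4)
ping(4) = pong(3)
pong(3) = ping(2)
ping(2) = pong(1)
pong(1) = ping(0)
ping(0) = 1  (base case)
Result: 1

1


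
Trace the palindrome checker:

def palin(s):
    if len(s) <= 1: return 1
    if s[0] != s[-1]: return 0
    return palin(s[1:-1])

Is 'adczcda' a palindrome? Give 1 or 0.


palin('adczcda'): s[0]='a' == s[-1]='a' -> check palin('dczcd')
palin('dczcd'): s[0]='d' == s[-1]='d' -> check palin('czc')
palin('czc'): s[0]='c' == s[-1]='c' -> check palin('z')
palin('z'): len <= 1 -> return 1  (base case)
Result: 1 (palindrome)

1


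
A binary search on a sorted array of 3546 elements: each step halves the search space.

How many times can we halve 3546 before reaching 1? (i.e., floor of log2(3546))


3546 / 2 = 1773
1773 / 2 = 886
886 / 2 = 443
443 / 2 = 221
221 / 2 = 110
110 / 2 = 55
55 / 2 = 27
27 / 2 = 13
13 / 2 = 6
6 / 2 = 3
3 / 2 = 1
Reached 1 after 11 halvings

11


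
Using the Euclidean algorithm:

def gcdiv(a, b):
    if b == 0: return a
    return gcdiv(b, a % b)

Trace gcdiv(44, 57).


gcdiv(44, 57) = gcdiv(57, 44)
gcdiv(57, 44) = gcdiv(44, 13)
gcdiv(44, 13) = gcdiv(13, 5)
gcdiv(13, 5) = gcdiv(5, 3)
gcdiv(5, 3) = gcdiv(3, 2)
gcdiv(3, 2) = gcdiv(2, 1)
gcdiv(2, 1) = gcdiv(1, 0)
gcdiv(1, 0) = 1  (base case)

1


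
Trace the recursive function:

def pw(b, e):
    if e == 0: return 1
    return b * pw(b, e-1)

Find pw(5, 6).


pw(5, 6)
= 5 * pw(5, 5)
= 5 * 5 * pw(5, 4)
= 5 * 5 * 5 * pw(5, 3)
= 5 * 5 * 5 * 5 * pw(5, 2)
= 5 * 5 * 5 * 5 * 5 * pw(5, 1)
= 5 * 5 * 5 * 5 * 5 * 5 * pw(5, 0)
= 5 * 5 * 5 * 5 * 5 * 5 * 1
= 15625

15625


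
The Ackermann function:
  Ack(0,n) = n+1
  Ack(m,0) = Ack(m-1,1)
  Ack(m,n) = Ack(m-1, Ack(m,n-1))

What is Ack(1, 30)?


Ack(1, 30) = Ack(0, Ack(1, 29))
  Ack(1, 29) = Ack(0, Ack(1, 28))
    Ack(1, 28) = Ack(0, Ack(1, 27))
      Ack(1, 27) = Ack(0, Ack(1, 26))
        Ack(1, 26) = Ack(0, Ack(1, 25))
          Ack(1, 25) = Ack(0, Ack(1, 24))
          Ack(1, 24) = Ack(0, Ack(1, 23))
          Ack(1, 23) = Ack(0, Ack(1, 22))
          Ack(1, 22) = Ack(0, Ack(1, 21))
          Ack(1, 21) = Ack(0, Ack(1, 20))
          Ack(1, 20) = Ack(0, Ack(1, 19))
          Ack(1, 19) = Ack(0, Ack(1, 18))
          Ack(1, 18) = Ack(0, Ack(1, 17))
          Ack(1, 17) = Ack(0, Ack(1, 16))
          Ack(1, 16) = Ack(0, Ack(1, 15))
          Ack(1, 15) = Ack(0, Ack(1, 14))
          Ack(1, 14) = Ack(0, Ack(1, 13))
          Ack(1, 13) = Ack(0, Ack(1, 12))
          Ack(1, 12) = Ack(0, Ack(1, 11))
          Ack(1, 11) = Ack(0, Ack(1, 10))
          Ack(1, 10) = Ack(0, Ack(1, 9))
          Ack(1, 9) = Ack(0, Ack(1, 8))
          Ack(1, 8) = Ack(0, Ack(1, 7))
          Ack(1, 7) = Ack(0, Ack(1, 6))
          Ack(1, 6) = Ack(0, Ack(1, 5))
... (trace truncated)
Result: Ack(1, 30) = 32

32


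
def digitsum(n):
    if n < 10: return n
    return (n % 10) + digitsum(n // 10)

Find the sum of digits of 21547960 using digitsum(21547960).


digitsum(21547960) = 0 + digitsum(2154796)
digitsum(2154796) = 6 + digitsum(215479)
digitsum(215479) = 9 + digitsum(21547)
digitsum(21547) = 7 + digitsum(2154)
digitsum(2154) = 4 + digitsum(215)
digitsum(215) = 5 + digitsum(21)
digitsum(21) = 1 + digitsum(2)
digitsum(2) = 2  (base case)
Total: 0 + 6 + 9 + 7 + 4 + 5 + 1 + 2 = 34

34


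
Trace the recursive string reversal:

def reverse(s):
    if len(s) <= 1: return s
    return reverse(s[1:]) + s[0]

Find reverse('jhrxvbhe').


reverse('jhrxvbhe') = reverse('hrxvbhe') + 'j'
reverse('hrxvbhe') = reverse('rxvbhe') + 'h'
reverse('rxvbhe') = reverse('xvbhe') + 'r'
reverse('xvbhe') = reverse('vbhe') + 'x'
reverse('vbhe') = reverse('bhe') + 'v'
reverse('bhe') = reverse('he') + 'b'
reverse('he') = reverse('e') + 'h'
reverse('e') = 'e'  (base case)
Concatenating: 'e' + 'h' + 'b' + 'v' + 'x' + 'r' + 'h' + 'j' = 'ehbvxrhj'

ehbvxrhj
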